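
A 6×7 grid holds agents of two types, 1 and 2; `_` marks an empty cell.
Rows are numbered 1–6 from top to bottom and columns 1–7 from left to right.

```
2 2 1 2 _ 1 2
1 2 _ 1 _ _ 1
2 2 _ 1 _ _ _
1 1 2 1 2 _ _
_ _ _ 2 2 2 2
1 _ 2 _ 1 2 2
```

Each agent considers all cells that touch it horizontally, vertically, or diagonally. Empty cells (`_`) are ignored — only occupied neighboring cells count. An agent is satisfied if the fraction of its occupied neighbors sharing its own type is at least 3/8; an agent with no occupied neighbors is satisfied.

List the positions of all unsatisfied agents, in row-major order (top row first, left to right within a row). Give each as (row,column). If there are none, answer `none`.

(1,1)2 2/3 satisfied
(1,2)2 2/4 satisfied
(1,3)1 1/4 not
(1,4)2 0/2 not
(1,6)1 1/2 satisfied
(1,7)2 0/2 not
(2,1)1 0/5 not
(2,2)2 4/6 satisfied
(2,4)1 2/3 satisfied
(2,7)1 1/2 satisfied
(3,1)2 2/5 satisfied
(3,2)2 3/6 satisfied
(3,4)1 2/4 satisfied
(4,1)1 1/3 not
(4,2)1 1/4 not
(4,3)2 2/5 satisfied
(4,4)1 1/5 not
(4,5)2 3/5 satisfied
(5,4)2 4/6 satisfied
(5,5)2 4/6 satisfied
(5,6)2 5/6 satisfied
(5,7)2 3/3 satisfied
(6,1)1 0/0 satisfied
(6,3)2 1/1 satisfied
(6,5)1 0/4 not
(6,6)2 4/5 satisfied
(6,7)2 3/3 satisfied

(1,3), (1,4), (1,7), (2,1), (4,1), (4,2), (4,4), (6,5)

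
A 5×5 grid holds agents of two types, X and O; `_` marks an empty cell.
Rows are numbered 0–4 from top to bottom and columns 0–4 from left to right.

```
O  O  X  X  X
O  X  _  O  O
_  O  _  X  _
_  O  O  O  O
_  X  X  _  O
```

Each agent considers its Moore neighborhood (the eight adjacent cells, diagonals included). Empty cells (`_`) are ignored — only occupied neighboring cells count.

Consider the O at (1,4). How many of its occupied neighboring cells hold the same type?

Occupied neighbors of (1,4): (0,3)=X, (0,4)=X, (1,3)=O, (2,3)=X.
Same type (O): 1 of 4.

1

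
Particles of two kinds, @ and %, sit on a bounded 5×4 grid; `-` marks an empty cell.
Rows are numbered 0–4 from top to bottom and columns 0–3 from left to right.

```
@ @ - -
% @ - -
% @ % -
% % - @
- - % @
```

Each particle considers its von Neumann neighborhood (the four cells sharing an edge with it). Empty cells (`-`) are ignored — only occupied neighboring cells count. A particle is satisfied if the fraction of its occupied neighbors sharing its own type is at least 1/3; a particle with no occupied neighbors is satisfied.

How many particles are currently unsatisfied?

Row 0: (0,0)@ 1/2 ✓ · (0,1)@ 2/2 ✓
Row 1: (1,0)% 1/3 ✓ · (1,1)@ 2/3 ✓
Row 2: (2,0)% 2/3 ✓ · (2,1)@ 1/4 ✗ · (2,2)% 0/1 ✗
Row 3: (3,0)% 2/2 ✓ · (3,1)% 1/2 ✓ · (3,3)@ 1/1 ✓
Row 4: (4,2)% 0/1 ✗ · (4,3)@ 1/2 ✓
Unsatisfied: (2,1), (2,2), (4,2) — 3 in total.

3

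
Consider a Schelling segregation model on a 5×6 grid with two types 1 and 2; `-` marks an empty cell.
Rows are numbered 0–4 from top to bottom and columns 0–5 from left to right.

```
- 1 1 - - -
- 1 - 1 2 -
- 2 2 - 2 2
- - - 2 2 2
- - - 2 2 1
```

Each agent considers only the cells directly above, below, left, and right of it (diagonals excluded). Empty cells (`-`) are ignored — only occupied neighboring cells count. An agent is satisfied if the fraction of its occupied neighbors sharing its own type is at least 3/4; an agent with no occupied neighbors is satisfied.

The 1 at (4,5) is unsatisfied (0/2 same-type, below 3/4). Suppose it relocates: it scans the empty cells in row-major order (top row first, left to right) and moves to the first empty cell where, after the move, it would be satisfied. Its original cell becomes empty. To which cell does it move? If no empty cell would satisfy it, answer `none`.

(0,0)

Vacating (4,5). Empty cells in order:
  (0,0): 1/1 same-type → satisfied — stop here.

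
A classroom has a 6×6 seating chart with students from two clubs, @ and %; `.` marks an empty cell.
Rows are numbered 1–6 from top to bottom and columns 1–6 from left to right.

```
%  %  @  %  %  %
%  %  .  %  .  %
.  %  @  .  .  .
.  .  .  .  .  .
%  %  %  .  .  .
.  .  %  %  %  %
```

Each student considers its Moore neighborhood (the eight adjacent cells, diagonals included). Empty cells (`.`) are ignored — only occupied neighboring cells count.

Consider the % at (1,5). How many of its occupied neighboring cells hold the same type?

Occupied neighbors of (1,5): (1,4)=%, (1,6)=%, (2,4)=%, (2,6)=%.
Same type (%): 4 of 4.

4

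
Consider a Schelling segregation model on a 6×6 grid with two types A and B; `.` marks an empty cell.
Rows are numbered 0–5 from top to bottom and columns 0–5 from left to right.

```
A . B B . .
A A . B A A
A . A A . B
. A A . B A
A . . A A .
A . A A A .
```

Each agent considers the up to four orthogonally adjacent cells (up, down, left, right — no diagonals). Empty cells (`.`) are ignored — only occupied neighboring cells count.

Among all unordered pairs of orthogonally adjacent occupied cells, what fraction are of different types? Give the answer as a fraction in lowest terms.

Scan each occupied cell's neighbors to the right and below so each pair is counted once.
Row 0: A(0,0)–A(1,0)= B(0,2)–B(0,3)= B(0,3)–B(1,3)=  → 0/3 unlike.
Row 1: A(1,0)–A(1,1)= A(1,0)–A(2,0)= B(1,3)–A(1,4)≠ B(1,3)–A(2,3)≠ A(1,4)–A(1,5)= A(1,5)–B(2,5)≠  → 3/6 unlike.
Row 2: A(2,2)–A(2,3)= A(2,2)–A(3,2)= B(2,5)–A(3,5)≠  → 1/3 unlike.
Row 3: A(3,1)–A(3,2)= B(3,4)–A(3,5)≠ B(3,4)–A(4,4)≠  → 2/3 unlike.
Row 4: A(4,0)–A(5,0)= A(4,3)–A(4,4)= A(4,3)–A(5,3)= A(4,4)–A(5,4)=  → 0/4 unlike.
Row 5: A(5,2)–A(5,3)= A(5,3)–A(5,4)=  → 0/2 unlike.
Total adjacent occupied pairs: 21; unlike-type pairs: 6.
6/21 reduces to 2/7.

2/7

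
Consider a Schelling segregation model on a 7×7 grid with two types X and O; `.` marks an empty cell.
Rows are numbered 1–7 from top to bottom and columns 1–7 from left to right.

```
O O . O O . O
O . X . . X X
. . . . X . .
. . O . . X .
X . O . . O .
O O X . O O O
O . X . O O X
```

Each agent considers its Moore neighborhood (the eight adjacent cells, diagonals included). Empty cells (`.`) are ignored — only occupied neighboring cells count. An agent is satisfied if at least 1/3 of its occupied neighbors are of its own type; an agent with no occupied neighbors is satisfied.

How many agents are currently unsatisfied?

4

(1,1)O 2/2 ✓
(1,2)O 2/3 ✓
(1,4)O 1/2 ✓
(1,5)O 1/2 ✓
(1,7)O 0/2 ✗
(2,1)O 2/2 ✓
(2,3)X 0/2 ✗
(2,6)X 2/4 ✓
(2,7)X 1/2 ✓
(3,5)X 2/2 ✓
(4,3)O 1/1 ✓
(4,6)X 1/2 ✓
(5,1)X 0/2 ✗
(5,3)O 2/3 ✓
(5,6)O 3/4 ✓
(6,1)O 2/3 ✓
(6,2)O 3/6 ✓
(6,3)X 1/3 ✓
(6,5)O 4/4 ✓
(6,6)O 5/6 ✓
(6,7)O 3/4 ✓
(7,1)O 2/2 ✓
(7,3)X 1/2 ✓
(7,5)O 3/3 ✓
(7,6)O 4/5 ✓
(7,7)X 0/3 ✗
Unsatisfied: (1,7), (2,3), (5,1), (7,7) — 4 in total.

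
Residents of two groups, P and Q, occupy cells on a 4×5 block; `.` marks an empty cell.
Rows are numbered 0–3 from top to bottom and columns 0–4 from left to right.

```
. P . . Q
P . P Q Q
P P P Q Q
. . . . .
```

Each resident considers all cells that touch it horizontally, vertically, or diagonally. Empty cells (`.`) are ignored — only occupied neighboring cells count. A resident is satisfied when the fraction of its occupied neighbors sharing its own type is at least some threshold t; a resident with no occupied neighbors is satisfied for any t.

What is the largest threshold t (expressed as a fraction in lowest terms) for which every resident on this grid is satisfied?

Row 0: (0,1)P 2/2 · (0,4)Q 2/2
Row 1: (1,0)P 3/3 · (1,2)P 3/5 · (1,3)Q 4/6 · (1,4)Q 4/4
Row 2: (2,0)P 2/2 · (2,1)P 4/4 · (2,2)P 2/4 · (2,3)Q 3/5 · (2,4)Q 3/3
The smallest same-type fraction is 2/4 at (2,2), which reduces to 1/2. Any threshold above that leaves this resident unsatisfied.

1/2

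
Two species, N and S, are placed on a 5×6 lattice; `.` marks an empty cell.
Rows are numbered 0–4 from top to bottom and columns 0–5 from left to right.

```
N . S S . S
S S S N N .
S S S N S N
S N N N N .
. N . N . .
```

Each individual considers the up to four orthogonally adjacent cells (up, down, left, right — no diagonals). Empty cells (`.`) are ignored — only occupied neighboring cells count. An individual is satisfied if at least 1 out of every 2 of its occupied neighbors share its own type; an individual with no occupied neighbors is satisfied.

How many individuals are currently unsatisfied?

3

(0,0)N 0/1 ✗
(0,2)S 2/2 ✓
(0,3)S 1/2 ✓
(0,5)S 0/0 ✓
(1,0)S 2/3 ✓
(1,1)S 3/3 ✓
(1,2)S 3/4 ✓
(1,3)N 2/4 ✓
(1,4)N 1/2 ✓
(2,0)S 3/3 ✓
(2,1)S 3/4 ✓
(2,2)S 2/4 ✓
(2,3)N 2/4 ✓
(2,4)S 0/4 ✗
(2,5)N 0/1 ✗
(3,0)S 1/2 ✓
(3,1)N 2/4 ✓
(3,2)N 2/3 ✓
(3,3)N 4/4 ✓
(3,4)N 1/2 ✓
(4,1)N 1/1 ✓
(4,3)N 1/1 ✓
Unsatisfied: (0,0), (2,4), (2,5) — 3 in total.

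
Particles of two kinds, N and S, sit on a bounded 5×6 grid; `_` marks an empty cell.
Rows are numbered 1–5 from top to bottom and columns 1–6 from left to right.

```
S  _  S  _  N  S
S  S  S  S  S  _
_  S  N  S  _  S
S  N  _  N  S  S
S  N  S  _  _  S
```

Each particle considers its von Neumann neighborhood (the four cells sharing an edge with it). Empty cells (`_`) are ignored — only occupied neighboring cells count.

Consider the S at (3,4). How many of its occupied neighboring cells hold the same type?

1

Occupied neighbors of (3,4): (2,4)=S, (4,4)=N, (3,3)=N.
Same type (S): 1 of 3.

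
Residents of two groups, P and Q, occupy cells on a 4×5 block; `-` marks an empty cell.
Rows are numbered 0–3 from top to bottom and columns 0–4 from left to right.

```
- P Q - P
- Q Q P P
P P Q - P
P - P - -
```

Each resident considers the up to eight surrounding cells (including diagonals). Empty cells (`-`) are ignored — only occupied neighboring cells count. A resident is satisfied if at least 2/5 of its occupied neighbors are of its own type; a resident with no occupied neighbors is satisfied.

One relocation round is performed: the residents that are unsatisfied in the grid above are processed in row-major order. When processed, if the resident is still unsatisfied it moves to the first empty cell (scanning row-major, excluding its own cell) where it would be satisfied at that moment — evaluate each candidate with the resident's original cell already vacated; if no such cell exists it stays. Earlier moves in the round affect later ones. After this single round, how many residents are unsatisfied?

Initially unsatisfied (in order): (0,1).
  (0,1) → (0,3).
Resulting grid:
- - Q P P
- Q Q P P
P P Q - P
P - P - -
All satisfied now.

0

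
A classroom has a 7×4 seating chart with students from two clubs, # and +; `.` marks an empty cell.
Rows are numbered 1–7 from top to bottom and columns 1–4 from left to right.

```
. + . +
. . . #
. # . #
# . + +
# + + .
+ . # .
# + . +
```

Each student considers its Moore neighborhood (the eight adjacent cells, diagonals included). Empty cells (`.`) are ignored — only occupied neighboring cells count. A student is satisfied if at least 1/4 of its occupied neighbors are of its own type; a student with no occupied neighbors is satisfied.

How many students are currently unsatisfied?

(1,2)+ 0/0 satisfied
(1,4)+ 0/1 not
(2,4)# 1/2 satisfied
(3,2)# 1/2 satisfied
(3,4)# 1/3 satisfied
(4,1)# 2/3 satisfied
(4,3)+ 3/5 satisfied
(4,4)+ 2/3 satisfied
(5,1)# 1/3 satisfied
(5,2)+ 3/6 satisfied
(5,3)+ 3/4 satisfied
(6,1)+ 2/4 satisfied
(6,3)# 0/4 not
(7,1)# 0/2 not
(7,2)+ 1/3 satisfied
(7,4)+ 0/1 not
Unsatisfied: (1,4), (6,3), (7,1), (7,4) — 4 in total.

4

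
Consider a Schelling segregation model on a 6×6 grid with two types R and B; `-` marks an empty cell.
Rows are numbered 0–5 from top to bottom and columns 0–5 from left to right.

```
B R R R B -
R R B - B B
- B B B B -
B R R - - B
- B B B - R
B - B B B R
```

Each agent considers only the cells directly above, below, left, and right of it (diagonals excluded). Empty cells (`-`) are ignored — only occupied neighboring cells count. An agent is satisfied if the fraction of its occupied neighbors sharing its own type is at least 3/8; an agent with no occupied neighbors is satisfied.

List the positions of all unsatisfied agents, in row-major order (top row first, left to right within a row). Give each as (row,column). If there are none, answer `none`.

Row 0: (0,0)B 0/2 unhappy · (0,1)R 2/3 ok · (0,2)R 2/3 ok · (0,3)R 1/2 ok · (0,4)B 1/2 ok
Row 1: (1,0)R 1/2 ok · (1,1)R 2/4 ok · (1,2)B 1/3 unhappy · (1,4)B 3/3 ok · (1,5)B 1/1 ok
Row 2: (2,1)B 1/3 unhappy · (2,2)B 3/4 ok · (2,3)B 2/2 ok · (2,4)B 2/2 ok
Row 3: (3,0)B 0/1 unhappy · (3,1)R 1/4 unhappy · (3,2)R 1/3 unhappy · (3,5)B 0/1 unhappy
Row 4: (4,1)B 1/2 ok · (4,2)B 3/4 ok · (4,3)B 2/2 ok · (4,5)R 1/2 ok
Row 5: (5,0)B 0/0 ok · (5,2)B 2/2 ok · (5,3)B 3/3 ok · (5,4)B 1/2 ok · (5,5)R 1/2 ok

(0,0), (1,2), (2,1), (3,0), (3,1), (3,2), (3,5)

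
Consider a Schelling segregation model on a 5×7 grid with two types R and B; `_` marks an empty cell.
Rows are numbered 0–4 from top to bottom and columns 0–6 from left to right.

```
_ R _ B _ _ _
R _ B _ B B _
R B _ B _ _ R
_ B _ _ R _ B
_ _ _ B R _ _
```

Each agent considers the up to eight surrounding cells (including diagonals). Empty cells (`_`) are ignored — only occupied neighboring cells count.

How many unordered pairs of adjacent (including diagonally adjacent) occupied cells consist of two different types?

9

Scan each occupied cell's neighbors to the right and below (and the two forward diagonals) so each pair is counted once.
Row 0: R(0,1)–B(1,2)≠ R(0,1)–R(1,0)= B(0,3)–B(1,4)= B(0,3)–B(1,2)=  → 1/4 unlike.
Row 1: R(1,0)–R(2,0)= R(1,0)–B(2,1)≠ B(1,2)–B(2,3)= B(1,2)–B(2,1)= B(1,4)–B(1,5)= B(1,4)–B(2,3)= B(1,5)–R(2,6)≠  → 2/7 unlike.
Row 2: R(2,0)–B(2,1)≠ R(2,0)–B(3,1)≠ B(2,1)–B(3,1)= B(2,3)–R(3,4)≠ R(2,6)–B(3,6)≠  → 4/5 unlike.
Row 3: R(3,4)–R(4,4)= R(3,4)–B(4,3)≠  → 1/2 unlike.
Row 4: B(4,3)–R(4,4)≠  → 1/1 unlike.
Total adjacent occupied pairs: 19; unlike-type pairs: 9.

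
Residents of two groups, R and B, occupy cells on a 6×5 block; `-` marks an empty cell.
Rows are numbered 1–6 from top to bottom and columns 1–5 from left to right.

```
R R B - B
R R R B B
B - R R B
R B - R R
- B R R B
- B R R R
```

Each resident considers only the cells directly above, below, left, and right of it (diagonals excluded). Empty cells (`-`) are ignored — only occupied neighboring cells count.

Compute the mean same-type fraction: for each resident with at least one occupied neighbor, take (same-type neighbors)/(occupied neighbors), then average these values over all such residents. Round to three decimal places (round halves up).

Row 1: (1,1)R 2/2 · (1,2)R 2/3 · (1,3)B 0/2 · (1,5)B 1/1
Row 2: (2,1)R 2/3 · (2,2)R 3/3 · (2,3)R 2/4 · (2,4)B 1/3 · (2,5)B 3/3
Row 3: (3,1)B 0/2 · (3,3)R 2/2 · (3,4)R 2/4 · (3,5)B 1/3
Row 4: (4,1)R 0/2 · (4,2)B 1/2 · (4,4)R 3/3 · (4,5)R 1/3
Row 5: (5,2)B 2/3 · (5,3)R 2/3 · (5,4)R 3/4 · (5,5)B 0/3
Row 6: (6,2)B 1/2 · (6,3)R 2/3 · (6,4)R 3/3 · (6,5)R 1/2
Sum over 25 residents: 2/2 + 2/3 + 0/2 + 1/1 + 2/3 + 3/3 + 2/4 + 1/3 + 3/3 + 0/2 + 2/2 + 2/4 + 1/3 + 0/2 + 1/2 + 3/3 + 1/3 + 2/3 + 2/3 + 3/4 + 0/3 + 1/2 + 2/3 + 3/3 + 1/2 = 175/12; mean = 175/12 ÷ 25 = 7/12 = 0.583333… → 0.583.

0.583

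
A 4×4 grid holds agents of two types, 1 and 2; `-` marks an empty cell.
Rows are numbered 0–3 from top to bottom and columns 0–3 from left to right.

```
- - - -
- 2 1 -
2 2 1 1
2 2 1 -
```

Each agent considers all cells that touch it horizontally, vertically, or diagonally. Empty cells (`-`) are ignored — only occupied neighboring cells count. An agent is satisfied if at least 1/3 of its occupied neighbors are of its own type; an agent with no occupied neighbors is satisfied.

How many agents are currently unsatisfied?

0

(1,1)2 2/4 satisfied
(1,2)1 2/4 satisfied
(2,0)2 4/4 satisfied
(2,1)2 4/7 satisfied
(2,2)1 3/6 satisfied
(2,3)1 3/3 satisfied
(3,0)2 3/3 satisfied
(3,1)2 3/5 satisfied
(3,2)1 2/4 satisfied
Every one meets the threshold.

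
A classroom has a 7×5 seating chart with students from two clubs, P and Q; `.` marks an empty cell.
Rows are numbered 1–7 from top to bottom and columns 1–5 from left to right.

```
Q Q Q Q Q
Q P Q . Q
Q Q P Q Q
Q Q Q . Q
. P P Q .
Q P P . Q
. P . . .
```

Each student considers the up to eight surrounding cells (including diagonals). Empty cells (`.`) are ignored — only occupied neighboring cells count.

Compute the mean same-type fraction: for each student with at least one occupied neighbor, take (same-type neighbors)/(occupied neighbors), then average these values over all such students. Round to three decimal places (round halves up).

Row 1: (1,1)Q 2/3 · (1,2)Q 4/5 · (1,3)Q 3/4 · (1,4)Q 4/4 · (1,5)Q 2/2
Row 2: (2,1)Q 4/5 · (2,2)P 1/8 · (2,3)Q 5/7 · (2,5)Q 4/4
Row 3: (3,1)Q 4/5 · (3,2)Q 6/8 · (3,3)P 1/6 · (3,4)Q 5/6 · (3,5)Q 3/3
Row 4: (4,1)Q 3/4 · (4,2)Q 4/7 · (4,3)Q 4/7 · (4,5)Q 3/3
Row 5: (5,2)P 3/7 · (5,3)P 3/6 · (5,4)Q 3/5
Row 6: (6,1)Q 0/3 · (6,2)P 4/5 · (6,3)P 4/5 · (6,5)Q 1/1
Row 7: (7,2)P 2/3
Sum over 26 students: 2/3 + 4/5 + 3/4 + 4/4 + 2/2 + 4/5 + 1/8 + 5/7 + 4/4 + 4/5 + 6/8 + 1/6 + 5/6 + 3/3 + 3/4 + 4/7 + 4/7 + 3/3 + 3/7 + 3/6 + 3/5 + 0/3 + 4/5 + 4/5 + 1/1 + 2/3 = 15199/840; mean = 15199/840 ÷ 26 = 15199/21840 = 0.695924… → 0.696.

0.696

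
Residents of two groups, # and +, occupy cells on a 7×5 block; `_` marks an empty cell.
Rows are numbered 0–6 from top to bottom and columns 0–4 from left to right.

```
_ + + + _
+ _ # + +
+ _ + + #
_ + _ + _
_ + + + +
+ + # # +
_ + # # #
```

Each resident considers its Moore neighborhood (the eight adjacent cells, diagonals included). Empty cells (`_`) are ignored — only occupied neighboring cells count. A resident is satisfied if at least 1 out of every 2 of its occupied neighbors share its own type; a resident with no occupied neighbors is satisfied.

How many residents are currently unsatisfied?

4

(0,1)+ 2/3 ✓
(0,2)+ 3/4 ✓
(0,3)+ 3/4 ✓
(1,0)+ 2/2 ✓
(1,2)# 0/6 ✗
(1,3)+ 5/7 ✓
(1,4)+ 3/4 ✓
(2,0)+ 2/2 ✓
(2,2)+ 4/5 ✓
(2,3)+ 4/6 ✓
(2,4)# 0/4 ✗
(3,1)+ 4/4 ✓
(3,3)+ 5/6 ✓
(4,1)+ 4/5 ✓
(4,2)+ 5/7 ✓
(4,3)+ 4/6 ✓
(4,4)+ 3/4 ✓
(5,0)+ 3/3 ✓
(5,1)+ 4/6 ✓
(5,2)# 3/8 ✗
(5,3)# 4/8 ✓
(5,4)+ 2/5 ✗
(6,1)+ 2/4 ✓
(6,2)# 3/5 ✓
(6,3)# 4/5 ✓
(6,4)# 2/3 ✓
Unsatisfied: (1,2), (2,4), (5,2), (5,4) — 4 in total.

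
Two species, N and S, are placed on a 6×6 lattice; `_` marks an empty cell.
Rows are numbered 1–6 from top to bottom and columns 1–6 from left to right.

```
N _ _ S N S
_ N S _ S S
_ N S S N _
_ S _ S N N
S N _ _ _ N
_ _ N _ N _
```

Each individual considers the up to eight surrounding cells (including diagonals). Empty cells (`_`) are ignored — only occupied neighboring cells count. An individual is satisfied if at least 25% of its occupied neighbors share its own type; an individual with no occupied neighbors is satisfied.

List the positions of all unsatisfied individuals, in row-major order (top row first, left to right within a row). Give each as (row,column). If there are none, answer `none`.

(1,5)

(1,1)N 1/1 ✓
(1,4)S 2/3 ✓
(1,5)N 0/4 ✗
(1,6)S 2/3 ✓
(2,2)N 2/4 ✓
(2,3)S 3/5 ✓
(2,5)S 4/6 ✓
(2,6)S 2/4 ✓
(3,2)N 1/4 ✓
(3,3)S 4/6 ✓
(3,4)S 4/6 ✓
(3,5)N 2/6 ✓
(4,2)S 2/4 ✓
(4,4)S 2/4 ✓
(4,5)N 3/5 ✓
(4,6)N 3/3 ✓
(5,1)S 1/2 ✓
(5,2)N 1/3 ✓
(5,6)N 3/3 ✓
(6,3)N 1/1 ✓
(6,5)N 1/1 ✓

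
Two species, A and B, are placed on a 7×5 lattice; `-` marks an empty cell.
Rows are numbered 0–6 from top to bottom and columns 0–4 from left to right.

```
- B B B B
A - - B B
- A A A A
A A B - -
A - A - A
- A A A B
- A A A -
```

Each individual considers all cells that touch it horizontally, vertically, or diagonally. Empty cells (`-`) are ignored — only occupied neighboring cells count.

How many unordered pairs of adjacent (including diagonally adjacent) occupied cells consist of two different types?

Scan each occupied cell's neighbors to the right and below (and the two forward diagonals) so each pair is counted once.
From row 0: 1 unlike of 9 pairs (running 1/9).
From row 1: 5 unlike of 7 pairs (running 6/16).
From row 2: 3 unlike of 9 pairs (running 9/25).
From row 3: 2 unlike of 6 pairs (running 11/31).
From row 4: 1 unlike of 6 pairs (running 12/37).
From row 5: 2 unlike of 11 pairs (running 14/48).
From row 6: 0 unlike of 2 pairs (running 14/50).
Total adjacent occupied pairs: 50; unlike-type pairs: 14.

14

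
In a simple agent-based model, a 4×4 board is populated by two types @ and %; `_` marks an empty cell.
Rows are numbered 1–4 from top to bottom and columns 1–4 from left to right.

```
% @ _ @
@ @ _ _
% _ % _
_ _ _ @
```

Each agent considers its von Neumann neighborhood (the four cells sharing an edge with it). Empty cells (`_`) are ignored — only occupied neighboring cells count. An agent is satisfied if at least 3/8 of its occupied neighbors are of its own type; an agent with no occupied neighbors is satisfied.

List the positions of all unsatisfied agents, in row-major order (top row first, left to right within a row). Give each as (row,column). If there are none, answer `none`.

(1,1), (2,1), (3,1)

Row 1: (1,1)% 0/2 not · (1,2)@ 1/2 satisfied · (1,4)@ 0/0 satisfied
Row 2: (2,1)@ 1/3 not · (2,2)@ 2/2 satisfied
Row 3: (3,1)% 0/1 not · (3,3)% 0/0 satisfied
Row 4: (4,4)@ 0/0 satisfied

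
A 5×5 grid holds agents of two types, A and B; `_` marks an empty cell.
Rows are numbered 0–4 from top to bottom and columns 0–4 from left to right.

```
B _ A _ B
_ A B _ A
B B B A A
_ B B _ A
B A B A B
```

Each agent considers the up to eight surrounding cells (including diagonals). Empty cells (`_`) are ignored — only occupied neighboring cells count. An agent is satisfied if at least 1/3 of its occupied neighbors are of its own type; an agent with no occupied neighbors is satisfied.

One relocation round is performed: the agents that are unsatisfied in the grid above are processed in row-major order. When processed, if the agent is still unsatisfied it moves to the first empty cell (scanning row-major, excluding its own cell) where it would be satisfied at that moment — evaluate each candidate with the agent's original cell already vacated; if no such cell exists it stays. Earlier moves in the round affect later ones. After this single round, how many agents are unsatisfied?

0

Initially unsatisfied (in order): (0,0), (0,4), (1,1), (4,1), (4,3), (4,4).
  (0,0) → (0,1).
  (0,4) → (0,0).
  (1,1) → (0,3).
  (4,1) → (0,4).
  (4,3) → (1,3).
  (4,4) → (1,0).
Resulting grid:
B B A A A
B _ B A A
B B B A A
_ B B _ A
B _ B _ _
All satisfied now.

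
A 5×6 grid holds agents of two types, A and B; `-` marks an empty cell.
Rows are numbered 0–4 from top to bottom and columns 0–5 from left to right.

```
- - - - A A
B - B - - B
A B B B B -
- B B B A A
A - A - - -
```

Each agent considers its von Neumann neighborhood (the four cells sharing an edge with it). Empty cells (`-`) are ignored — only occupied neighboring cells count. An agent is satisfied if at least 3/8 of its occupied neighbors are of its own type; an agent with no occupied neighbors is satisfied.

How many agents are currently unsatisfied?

Row 0: (0,4)A 1/1 satisfied · (0,5)A 1/2 satisfied
Row 1: (1,0)B 0/1 not · (1,2)B 1/1 satisfied · (1,5)B 0/1 not
Row 2: (2,0)A 0/2 not · (2,1)B 2/3 satisfied · (2,2)B 4/4 satisfied · (2,3)B 3/3 satisfied · (2,4)B 1/2 satisfied
Row 3: (3,1)B 2/2 satisfied · (3,2)B 3/4 satisfied · (3,3)B 2/3 satisfied · (3,4)A 1/3 not · (3,5)A 1/1 satisfied
Row 4: (4,0)A 0/0 satisfied · (4,2)A 0/1 not
Unsatisfied: (1,0), (1,5), (2,0), (3,4), (4,2) — 5 in total.

5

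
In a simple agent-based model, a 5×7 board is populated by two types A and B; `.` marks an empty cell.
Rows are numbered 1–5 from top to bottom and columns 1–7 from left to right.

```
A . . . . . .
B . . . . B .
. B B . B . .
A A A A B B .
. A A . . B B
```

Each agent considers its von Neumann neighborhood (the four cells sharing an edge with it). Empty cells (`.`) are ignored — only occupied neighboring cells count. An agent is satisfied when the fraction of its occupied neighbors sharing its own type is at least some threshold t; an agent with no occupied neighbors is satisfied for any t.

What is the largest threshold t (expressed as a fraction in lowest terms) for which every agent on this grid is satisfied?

(1,1)A 0/1
(2,1)B 0/1
(2,6)B — no occupied neighbors
(3,2)B 1/2
(3,3)B 1/2
(3,5)B 1/1
(4,1)A 1/1
(4,2)A 3/4
(4,3)A 3/4
(4,4)A 1/2
(4,5)B 2/3
(4,6)B 2/2
(5,2)A 2/2
(5,3)A 2/2
(5,6)B 2/2
(5,7)B 1/1
The smallest same-type fraction is 0/1 at (1,1), which reduces to 0/1. Any threshold above that leaves this agent unsatisfied.

0/1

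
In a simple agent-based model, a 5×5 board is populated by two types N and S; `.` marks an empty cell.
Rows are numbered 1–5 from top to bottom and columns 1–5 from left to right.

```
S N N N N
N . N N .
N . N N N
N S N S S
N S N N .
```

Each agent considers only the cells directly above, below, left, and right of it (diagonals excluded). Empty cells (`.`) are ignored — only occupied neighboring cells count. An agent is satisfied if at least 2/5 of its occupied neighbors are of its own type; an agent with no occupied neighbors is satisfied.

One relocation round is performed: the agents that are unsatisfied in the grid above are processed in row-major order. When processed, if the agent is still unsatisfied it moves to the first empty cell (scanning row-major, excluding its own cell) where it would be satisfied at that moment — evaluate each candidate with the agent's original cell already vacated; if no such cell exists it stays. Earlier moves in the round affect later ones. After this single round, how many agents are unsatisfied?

Initially unsatisfied (in order): (1,1), (4,2), (4,4), (5,2).
  (1,1) → (5,5).
  (4,2): no empty cell satisfies it; stays.
  (4,4): no empty cell satisfies it; stays.
  (5,2): no empty cell satisfies it; stays.
Resulting grid:
. N N N N
N . N N .
N . N N N
N S N S S
N S N N S
Unsatisfied now: (4,2), (4,4), (5,2), (5,4).

4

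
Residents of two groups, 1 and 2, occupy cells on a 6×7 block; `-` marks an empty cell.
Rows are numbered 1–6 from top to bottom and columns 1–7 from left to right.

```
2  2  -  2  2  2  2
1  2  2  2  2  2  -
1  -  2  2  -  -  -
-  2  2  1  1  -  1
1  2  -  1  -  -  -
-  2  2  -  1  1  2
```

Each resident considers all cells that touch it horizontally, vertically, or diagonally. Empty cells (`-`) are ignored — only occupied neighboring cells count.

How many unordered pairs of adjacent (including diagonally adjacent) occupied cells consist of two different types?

Scan each occupied cell's neighbors to the right and below (and the two forward diagonals) so each pair is counted once.
Row 1: 2(1,1)–2(1,2)= 2(1,1)–1(2,1)≠ 2(1,1)–2(2,2)= 2(1,2)–2(2,2)= 2(1,2)–2(2,3)= 2(1,2)–1(2,1)≠ 2(1,4)–2(1,5)= 2(1,4)–2(2,4)= 2(1,4)–2(2,5)= 2(1,4)–2(2,3)= 2(1,5)–2(1,6)= 2(1,5)–2(2,5)= 2(1,5)–2(2,6)= 2(1,5)–2(2,4)= 2(1,6)–2(1,7)= 2(1,6)–2(2,6)= 2(1,6)–2(2,5)= 2(1,7)–2(2,6)=  → 2/18 unlike.
Row 2: 1(2,1)–2(2,2)≠ 1(2,1)–1(3,1)= 2(2,2)–2(2,3)= 2(2,2)–2(3,3)= 2(2,2)–1(3,1)≠ 2(2,3)–2(2,4)= 2(2,3)–2(3,3)= 2(2,3)–2(3,4)= 2(2,4)–2(2,5)= 2(2,4)–2(3,4)= 2(2,4)–2(3,3)= 2(2,5)–2(2,6)= 2(2,5)–2(3,4)=  → 2/13 unlike.
Row 3: 1(3,1)–2(4,2)≠ 2(3,3)–2(3,4)= 2(3,3)–2(4,3)= 2(3,3)–1(4,4)≠ 2(3,3)–2(4,2)= 2(3,4)–1(4,4)≠ 2(3,4)–1(4,5)≠ 2(3,4)–2(4,3)=  → 4/8 unlike.
Row 4: 2(4,2)–2(4,3)= 2(4,2)–2(5,2)= 2(4,2)–1(5,1)≠ 2(4,3)–1(4,4)≠ 2(4,3)–1(5,4)≠ 2(4,3)–2(5,2)= 1(4,4)–1(4,5)= 1(4,4)–1(5,4)= 1(4,5)–1(5,4)=  → 3/9 unlike.
Row 5: 1(5,1)–2(5,2)≠ 1(5,1)–2(6,2)≠ 2(5,2)–2(6,2)= 2(5,2)–2(6,3)= 1(5,4)–1(6,5)= 1(5,4)–2(6,3)≠  → 3/6 unlike.
Row 6: 2(6,2)–2(6,3)= 1(6,5)–1(6,6)= 1(6,6)–2(6,7)≠  → 1/3 unlike.
Total adjacent occupied pairs: 57; unlike-type pairs: 15.

15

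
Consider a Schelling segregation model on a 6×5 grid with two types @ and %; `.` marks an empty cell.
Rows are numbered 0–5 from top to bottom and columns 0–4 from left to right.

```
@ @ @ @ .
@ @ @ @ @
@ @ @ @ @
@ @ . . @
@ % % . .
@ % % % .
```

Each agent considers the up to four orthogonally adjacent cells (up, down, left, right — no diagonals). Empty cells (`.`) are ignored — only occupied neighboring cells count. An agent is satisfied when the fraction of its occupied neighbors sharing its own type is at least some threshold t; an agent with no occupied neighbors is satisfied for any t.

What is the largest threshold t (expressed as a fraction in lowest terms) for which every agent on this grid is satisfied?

1/2

Row 0: (0,0)@ 2/2 · (0,1)@ 3/3 · (0,2)@ 3/3 · (0,3)@ 2/2
Row 1: (1,0)@ 3/3 · (1,1)@ 4/4 · (1,2)@ 4/4 · (1,3)@ 4/4 · (1,4)@ 2/2
Row 2: (2,0)@ 3/3 · (2,1)@ 4/4 · (2,2)@ 3/3 · (2,3)@ 3/3 · (2,4)@ 3/3
Row 3: (3,0)@ 3/3 · (3,1)@ 2/3 · (3,4)@ 1/1
Row 4: (4,0)@ 2/3 · (4,1)% 2/4 · (4,2)% 2/2
Row 5: (5,0)@ 1/2 · (5,1)% 2/3 · (5,2)% 3/3 · (5,3)% 1/1
The smallest same-type fraction is 2/4 at (4,1), which reduces to 1/2. Any threshold above that leaves this agent unsatisfied.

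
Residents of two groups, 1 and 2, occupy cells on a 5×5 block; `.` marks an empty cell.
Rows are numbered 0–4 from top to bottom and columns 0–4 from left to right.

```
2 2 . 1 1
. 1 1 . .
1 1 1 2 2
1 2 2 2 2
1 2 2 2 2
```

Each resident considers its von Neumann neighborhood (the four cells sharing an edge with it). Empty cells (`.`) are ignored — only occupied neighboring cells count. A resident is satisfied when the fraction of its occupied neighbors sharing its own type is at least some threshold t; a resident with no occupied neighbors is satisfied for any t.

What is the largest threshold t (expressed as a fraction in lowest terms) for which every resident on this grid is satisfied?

1/2

(0,0)2 1/1
(0,1)2 1/2
(0,3)1 1/1
(0,4)1 1/1
(1,1)1 2/3
(1,2)1 2/2
(2,0)1 2/2
(2,1)1 3/4
(2,2)1 2/4
(2,3)2 2/3
(2,4)2 2/2
(3,0)1 2/3
(3,1)2 2/4
(3,2)2 3/4
(3,3)2 4/4
(3,4)2 3/3
(4,0)1 1/2
(4,1)2 2/3
(4,2)2 3/3
(4,3)2 3/3
(4,4)2 2/2
The smallest same-type fraction is 1/2 at (0,1), which reduces to 1/2. Any threshold above that leaves this resident unsatisfied.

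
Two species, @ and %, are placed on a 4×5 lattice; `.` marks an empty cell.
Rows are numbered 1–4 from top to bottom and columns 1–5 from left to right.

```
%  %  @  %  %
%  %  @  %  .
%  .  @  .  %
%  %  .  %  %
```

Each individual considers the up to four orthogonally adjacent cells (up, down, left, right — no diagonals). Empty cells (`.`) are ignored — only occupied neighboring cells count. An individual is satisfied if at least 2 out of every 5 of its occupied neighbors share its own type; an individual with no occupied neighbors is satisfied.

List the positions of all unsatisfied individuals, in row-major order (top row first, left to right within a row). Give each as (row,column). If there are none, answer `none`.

(1,3)

(1,1)% 2/2 satisfied
(1,2)% 2/3 satisfied
(1,3)@ 1/3 not
(1,4)% 2/3 satisfied
(1,5)% 1/1 satisfied
(2,1)% 3/3 satisfied
(2,2)% 2/3 satisfied
(2,3)@ 2/4 satisfied
(2,4)% 1/2 satisfied
(3,1)% 2/2 satisfied
(3,3)@ 1/1 satisfied
(3,5)% 1/1 satisfied
(4,1)% 2/2 satisfied
(4,2)% 1/1 satisfied
(4,4)% 1/1 satisfied
(4,5)% 2/2 satisfied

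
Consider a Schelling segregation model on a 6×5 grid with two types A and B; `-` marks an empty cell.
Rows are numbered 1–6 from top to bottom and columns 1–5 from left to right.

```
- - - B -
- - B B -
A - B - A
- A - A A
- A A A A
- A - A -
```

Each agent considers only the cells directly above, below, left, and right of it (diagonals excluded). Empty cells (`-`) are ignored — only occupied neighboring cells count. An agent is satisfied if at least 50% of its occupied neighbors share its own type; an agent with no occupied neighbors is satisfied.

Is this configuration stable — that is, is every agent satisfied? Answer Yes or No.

(1,4)B 1/1 satisfied
(2,3)B 2/2 satisfied
(2,4)B 2/2 satisfied
(3,1)A 0/0 satisfied
(3,3)B 1/1 satisfied
(3,5)A 1/1 satisfied
(4,2)A 1/1 satisfied
(4,4)A 2/2 satisfied
(4,5)A 3/3 satisfied
(5,2)A 3/3 satisfied
(5,3)A 2/2 satisfied
(5,4)A 4/4 satisfied
(5,5)A 2/2 satisfied
(6,2)A 1/1 satisfied
(6,4)A 1/1 satisfied
All meet the threshold, so the configuration is stable.

Yes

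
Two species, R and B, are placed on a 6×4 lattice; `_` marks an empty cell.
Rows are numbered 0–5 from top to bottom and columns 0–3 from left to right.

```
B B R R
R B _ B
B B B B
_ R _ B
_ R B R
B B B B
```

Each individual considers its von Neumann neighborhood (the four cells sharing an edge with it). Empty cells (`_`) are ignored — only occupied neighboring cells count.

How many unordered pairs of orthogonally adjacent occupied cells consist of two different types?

Scan each occupied cell's neighbors to the right and below so each pair is counted once.
From row 0: 3 unlike of 6 pairs (running 3/6).
From row 1: 2 unlike of 4 pairs (running 5/10).
From row 2: 1 unlike of 5 pairs (running 6/15).
From row 3: 1 unlike of 2 pairs (running 7/17).
From row 4: 4 unlike of 5 pairs (running 11/22).
From row 5: 0 unlike of 3 pairs (running 11/25).
Total adjacent occupied pairs: 25; unlike-type pairs: 11.

11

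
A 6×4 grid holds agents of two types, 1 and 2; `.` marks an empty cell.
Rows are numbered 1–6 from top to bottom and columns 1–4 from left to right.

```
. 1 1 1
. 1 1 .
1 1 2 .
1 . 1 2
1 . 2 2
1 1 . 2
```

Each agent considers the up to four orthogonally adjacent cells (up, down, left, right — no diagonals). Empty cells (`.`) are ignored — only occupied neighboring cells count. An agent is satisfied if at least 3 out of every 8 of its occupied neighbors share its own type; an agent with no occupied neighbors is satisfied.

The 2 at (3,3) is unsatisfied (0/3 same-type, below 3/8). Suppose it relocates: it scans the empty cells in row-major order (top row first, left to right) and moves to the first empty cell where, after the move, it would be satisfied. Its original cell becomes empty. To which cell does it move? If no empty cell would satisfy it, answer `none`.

(3,4)

Vacating (3,3). Empty cells in order:
  (1,1): 0/1 same-type → still unsatisfied.
  (2,1): 0/2 same-type → still unsatisfied.
  (2,4): 0/2 same-type → still unsatisfied.
  (3,4): 1/1 same-type → satisfied — stop here.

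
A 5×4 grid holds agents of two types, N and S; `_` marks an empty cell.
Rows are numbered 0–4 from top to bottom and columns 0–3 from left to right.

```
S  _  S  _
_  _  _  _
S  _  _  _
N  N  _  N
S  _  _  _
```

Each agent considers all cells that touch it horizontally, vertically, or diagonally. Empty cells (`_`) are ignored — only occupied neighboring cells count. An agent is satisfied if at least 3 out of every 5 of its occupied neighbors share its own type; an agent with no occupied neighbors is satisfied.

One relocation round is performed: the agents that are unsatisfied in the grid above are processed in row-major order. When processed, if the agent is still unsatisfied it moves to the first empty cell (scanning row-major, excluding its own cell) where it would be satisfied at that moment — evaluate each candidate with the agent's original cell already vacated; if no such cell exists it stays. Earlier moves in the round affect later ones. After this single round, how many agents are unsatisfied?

Initially unsatisfied (in order): (2,0), (3,0), (3,1), (4,0).
  (2,0) → (0,1).
  (3,0) → (2,0).
  (3,1) → (2,1).
  (4,0): now satisfied by earlier moves; stays.
Resulting grid:
S S S _
_ _ _ _
N N _ _
_ _ _ N
S _ _ _
All satisfied now.

0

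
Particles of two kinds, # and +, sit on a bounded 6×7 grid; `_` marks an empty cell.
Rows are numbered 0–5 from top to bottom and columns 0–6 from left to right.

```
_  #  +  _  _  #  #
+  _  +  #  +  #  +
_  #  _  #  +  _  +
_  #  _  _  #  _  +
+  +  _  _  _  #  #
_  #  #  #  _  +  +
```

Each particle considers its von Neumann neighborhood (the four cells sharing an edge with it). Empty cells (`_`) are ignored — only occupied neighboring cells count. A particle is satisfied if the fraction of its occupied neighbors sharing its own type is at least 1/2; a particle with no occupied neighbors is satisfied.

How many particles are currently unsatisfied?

9

(0,1)# 0/1 ✗
(0,2)+ 1/2 ✓
(0,5)# 2/2 ✓
(0,6)# 1/2 ✓
(1,0)+ 0/0 ✓
(1,2)+ 1/2 ✓
(1,3)# 1/3 ✗
(1,4)+ 1/3 ✗
(1,5)# 1/3 ✗
(1,6)+ 1/3 ✗
(2,1)# 1/1 ✓
(2,3)# 1/2 ✓
(2,4)+ 1/3 ✗
(2,6)+ 2/2 ✓
(3,1)# 1/2 ✓
(3,4)# 0/1 ✗
(3,6)+ 1/2 ✓
(4,0)+ 1/1 ✓
(4,1)+ 1/3 ✗
(4,5)# 1/2 ✓
(4,6)# 1/3 ✗
(5,1)# 1/2 ✓
(5,2)# 2/2 ✓
(5,3)# 1/1 ✓
(5,5)+ 1/2 ✓
(5,6)+ 1/2 ✓
Unsatisfied: (0,1), (1,3), (1,4), (1,5), (1,6), (2,4), (3,4), (4,1), (4,6) — 9 in total.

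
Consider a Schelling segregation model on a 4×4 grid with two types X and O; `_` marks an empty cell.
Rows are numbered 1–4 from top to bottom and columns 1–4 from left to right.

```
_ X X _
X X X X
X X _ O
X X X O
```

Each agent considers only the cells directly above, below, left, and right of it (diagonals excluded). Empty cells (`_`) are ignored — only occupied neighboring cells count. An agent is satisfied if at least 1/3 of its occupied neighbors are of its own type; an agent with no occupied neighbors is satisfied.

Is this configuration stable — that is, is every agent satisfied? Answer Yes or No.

Row 1: (1,2)X 2/2 satisfied · (1,3)X 2/2 satisfied
Row 2: (2,1)X 2/2 satisfied · (2,2)X 4/4 satisfied · (2,3)X 3/3 satisfied · (2,4)X 1/2 satisfied
Row 3: (3,1)X 3/3 satisfied · (3,2)X 3/3 satisfied · (3,4)O 1/2 satisfied
Row 4: (4,1)X 2/2 satisfied · (4,2)X 3/3 satisfied · (4,3)X 1/2 satisfied · (4,4)O 1/2 satisfied
All meet the threshold, so the configuration is stable.

Yes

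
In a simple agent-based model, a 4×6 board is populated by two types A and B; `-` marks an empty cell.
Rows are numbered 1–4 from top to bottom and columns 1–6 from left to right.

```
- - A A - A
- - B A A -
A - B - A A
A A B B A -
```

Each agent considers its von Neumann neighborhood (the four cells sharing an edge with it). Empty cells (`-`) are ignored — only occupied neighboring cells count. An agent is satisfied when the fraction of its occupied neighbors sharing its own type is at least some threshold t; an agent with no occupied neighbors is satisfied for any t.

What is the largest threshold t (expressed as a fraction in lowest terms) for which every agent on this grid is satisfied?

Row 1: (1,3)A 1/2 · (1,4)A 2/2 · (1,6)A — no occupied neighbors
Row 2: (2,3)B 1/3 · (2,4)A 2/3 · (2,5)A 2/2
Row 3: (3,1)A 1/1 · (3,3)B 2/2 · (3,5)A 3/3 · (3,6)A 1/1
Row 4: (4,1)A 2/2 · (4,2)A 1/2 · (4,3)B 2/3 · (4,4)B 1/2 · (4,5)A 1/2
The smallest same-type fraction is 1/3 at (2,3), which reduces to 1/3. Any threshold above that leaves this agent unsatisfied.

1/3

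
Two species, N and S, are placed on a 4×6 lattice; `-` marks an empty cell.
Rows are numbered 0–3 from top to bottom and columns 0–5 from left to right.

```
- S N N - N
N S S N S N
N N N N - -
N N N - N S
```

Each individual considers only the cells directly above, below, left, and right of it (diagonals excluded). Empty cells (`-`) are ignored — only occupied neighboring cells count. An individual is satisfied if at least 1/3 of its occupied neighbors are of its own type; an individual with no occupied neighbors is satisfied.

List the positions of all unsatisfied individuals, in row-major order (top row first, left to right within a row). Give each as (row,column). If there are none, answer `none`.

(1,2), (1,4), (3,4), (3,5)

Row 0: (0,1)S 1/2 satisfied · (0,2)N 1/3 satisfied · (0,3)N 2/2 satisfied · (0,5)N 1/1 satisfied
Row 1: (1,0)N 1/2 satisfied · (1,1)S 2/4 satisfied · (1,2)S 1/4 not · (1,3)N 2/4 satisfied · (1,4)S 0/2 not · (1,5)N 1/2 satisfied
Row 2: (2,0)N 3/3 satisfied · (2,1)N 3/4 satisfied · (2,2)N 3/4 satisfied · (2,3)N 2/2 satisfied
Row 3: (3,0)N 2/2 satisfied · (3,1)N 3/3 satisfied · (3,2)N 2/2 satisfied · (3,4)N 0/1 not · (3,5)S 0/1 not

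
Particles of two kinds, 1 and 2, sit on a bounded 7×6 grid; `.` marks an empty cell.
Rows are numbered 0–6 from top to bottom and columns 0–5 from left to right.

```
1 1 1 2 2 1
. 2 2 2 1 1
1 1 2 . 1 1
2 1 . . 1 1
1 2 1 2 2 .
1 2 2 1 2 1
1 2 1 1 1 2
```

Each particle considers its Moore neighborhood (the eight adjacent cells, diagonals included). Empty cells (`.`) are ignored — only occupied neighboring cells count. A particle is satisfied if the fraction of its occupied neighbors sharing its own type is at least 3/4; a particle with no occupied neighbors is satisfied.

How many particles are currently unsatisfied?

33

Row 0: (0,0)1 1/2 unhappy · (0,1)1 2/4 unhappy · (0,2)1 1/5 unhappy · (0,3)2 3/5 unhappy · (0,4)2 2/5 unhappy · (0,5)1 2/3 unhappy
Row 1: (1,1)2 2/7 unhappy · (1,2)2 4/7 unhappy · (1,3)2 4/7 unhappy · (1,4)1 4/7 unhappy · (1,5)1 4/5 ok
Row 2: (2,0)1 2/4 unhappy · (2,1)1 2/6 unhappy · (2,2)2 3/5 unhappy · (2,4)1 5/6 ok · (2,5)1 5/5 ok
Row 3: (3,0)2 1/5 unhappy · (3,1)1 4/7 unhappy · (3,4)1 3/5 unhappy · (3,5)1 3/4 ok
Row 4: (4,0)1 2/5 unhappy · (4,1)2 3/7 unhappy · (4,2)1 2/6 unhappy · (4,3)2 3/6 unhappy · (4,4)2 2/6 unhappy
Row 5: (5,0)1 2/5 unhappy · (5,1)2 3/8 unhappy · (5,2)2 4/8 unhappy · (5,3)1 4/8 unhappy · (5,4)2 3/7 unhappy · (5,5)1 1/4 unhappy
Row 6: (6,0)1 1/3 unhappy · (6,1)2 2/5 unhappy · (6,2)1 2/5 unhappy · (6,3)1 3/5 unhappy · (6,4)1 3/5 unhappy · (6,5)2 1/3 unhappy
Unsatisfied: (0,0), (0,1), (0,2), (0,3), (0,4), (0,5), (1,1), (1,2), (1,3), (1,4), (2,0), (2,1), (2,2), (3,0), (3,1), (3,4), (4,0), (4,1), (4,2), (4,3), (4,4), (5,0), (5,1), (5,2), (5,3), (5,4), (5,5), (6,0), (6,1), (6,2), (6,3), (6,4), (6,5) — 33 in total.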